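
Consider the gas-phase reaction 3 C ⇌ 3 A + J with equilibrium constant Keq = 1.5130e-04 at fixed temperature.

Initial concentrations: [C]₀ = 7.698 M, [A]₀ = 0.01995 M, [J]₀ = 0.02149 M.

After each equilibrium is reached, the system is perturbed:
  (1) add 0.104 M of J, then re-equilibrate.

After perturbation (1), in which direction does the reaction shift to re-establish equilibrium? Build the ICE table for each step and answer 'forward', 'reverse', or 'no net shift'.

Q₀ = 3.7405e-10 vs Keq = 1.5130e-04 ⇒ Q<K, forward
Step 1:
                   C          A          J
  Initial      7.698    0.01995    0.02149
  Change     -0.6037     0.6037     0.2012
  Equil        7.094     0.6236     0.2227
  solve Keq expr → x = 0.2012; check Q = 1.5130e-04
Then add 0.104 M of J.
Step 2:
                   C          A          J
  Initial      7.094     0.6236     0.3267
  Change     0.05872   -0.05872   -0.01957
  Equil        7.153     0.5649     0.3071
  solve Keq expr → x = -0.01957; check Q = 1.5130e-04

Direction: reverse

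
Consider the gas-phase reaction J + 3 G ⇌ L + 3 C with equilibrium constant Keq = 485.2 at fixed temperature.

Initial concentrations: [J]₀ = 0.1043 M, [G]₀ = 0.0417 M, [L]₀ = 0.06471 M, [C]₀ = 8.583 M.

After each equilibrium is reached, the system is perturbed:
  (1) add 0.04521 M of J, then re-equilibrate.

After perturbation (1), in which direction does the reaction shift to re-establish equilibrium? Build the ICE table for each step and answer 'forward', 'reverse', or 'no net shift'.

Direction: forward

Q₀ = 5.4100e+06 vs Keq = 485.2 ⇒ Q>K, reverse
Step 1:
                  J         G         L         C
  Initial    0.1043    0.0417   0.06471     8.583
  Change    0.06302    0.1891  -0.06302   -0.1891
  Equil      0.1673    0.2308  0.001687     8.394
  solve Keq expr → x = -0.06302; check Q = 485.2
Then add 0.04521 M of J.
Step 2:
                  J         G         L         C
  Initial    0.2125    0.2308  0.001687     8.394
  Change  -4.1616e-04 -0.001248 4.1616e-04  0.001248
  Equil      0.2121    0.2295  0.002103     8.395
  solve Keq expr → x = 4.1616e-04; check Q = 485.2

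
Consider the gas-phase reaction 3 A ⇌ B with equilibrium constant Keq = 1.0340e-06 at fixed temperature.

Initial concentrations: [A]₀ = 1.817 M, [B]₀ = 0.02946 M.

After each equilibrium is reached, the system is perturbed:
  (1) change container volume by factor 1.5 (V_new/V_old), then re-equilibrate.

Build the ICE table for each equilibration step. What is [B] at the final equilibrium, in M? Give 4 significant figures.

Q₀ = 0.004911 vs Keq = 1.0340e-06 ⇒ Q>K, reverse
Step 1:
                   A          B
  init         1.817    0.02946
  Δ          0.08836   -0.02945
  eq           1.905 7.1524e-06
  solve Keq expr → x = -0.02945; check Q = 1.0340e-06
Then change container volume by factor 1.5 (V_new/V_old).
Step 2:
                   A          B
  init          1.27 4.7683e-06
  Δ       7.9470e-06 -2.6490e-06
  eq            1.27 2.1193e-06
  solve Keq expr → x = -2.6490e-06; check Q = 1.0340e-06

[B]_eq = 2.1193e-06 M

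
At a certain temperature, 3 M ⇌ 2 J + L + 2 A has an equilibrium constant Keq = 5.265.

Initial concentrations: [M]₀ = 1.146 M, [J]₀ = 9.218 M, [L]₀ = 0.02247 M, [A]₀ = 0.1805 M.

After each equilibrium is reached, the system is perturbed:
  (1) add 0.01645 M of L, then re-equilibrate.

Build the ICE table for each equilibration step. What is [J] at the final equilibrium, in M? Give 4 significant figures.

[J]_eq = 9.459 M

Q₀ = 0.04133 vs Keq = 5.265 ⇒ Q<K, forward
Step 1:
                  M         J         L         A
  I           1.146     9.218   0.02247    0.1805
  C         -0.3734    0.2489    0.1245    0.2489
  E          0.7726     9.467    0.1469    0.4294
  solve Keq expr → x = 0.1245; check Q = 5.265
Then add 0.01645 M of L.
Step 2:
                  M         J         L         A
  I          0.7726     9.467    0.1634    0.4294
  C         0.01154 -0.007696 -0.003848 -0.007696
  E          0.7842     9.459    0.1595    0.4217
  solve Keq expr → x = -0.003848; check Q = 5.265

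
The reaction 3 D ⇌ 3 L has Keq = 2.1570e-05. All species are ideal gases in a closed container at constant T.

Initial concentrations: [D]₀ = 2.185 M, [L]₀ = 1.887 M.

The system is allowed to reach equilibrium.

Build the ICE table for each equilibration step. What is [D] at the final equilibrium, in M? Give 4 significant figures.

[D]_eq = 3.962 M

Q₀ = 0.6441 vs Keq = 2.1570e-05 ⇒ Q>K, reverse
Step 1:
                  D         L
  init        2.185     1.887
  Δ           1.777    -1.777
  eq          3.962    0.1103
  solve Keq expr → x = -0.5922; check Q = 2.1570e-05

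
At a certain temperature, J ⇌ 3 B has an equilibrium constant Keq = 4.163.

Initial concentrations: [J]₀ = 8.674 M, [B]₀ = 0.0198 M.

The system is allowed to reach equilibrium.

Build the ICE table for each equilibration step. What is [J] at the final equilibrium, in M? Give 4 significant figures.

Q₀ = 8.9490e-07 vs Keq = 4.163 ⇒ Q<K, forward
Step 1:
                   J          B
  Initial      8.674     0.0198
  Change      -1.049      3.146
  Equil        7.625      3.166
  solve Keq expr → x = 1.049; check Q = 4.163

[J]_eq = 7.625 M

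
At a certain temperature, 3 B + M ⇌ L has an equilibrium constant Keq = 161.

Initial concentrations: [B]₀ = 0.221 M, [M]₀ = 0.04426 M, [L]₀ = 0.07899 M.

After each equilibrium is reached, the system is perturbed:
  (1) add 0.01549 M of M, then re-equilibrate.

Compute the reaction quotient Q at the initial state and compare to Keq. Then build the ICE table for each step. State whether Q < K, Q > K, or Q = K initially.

Q₀ = 165.3 vs Keq = 161 ⇒ Q>K, reverse
Step 1:
                   B          M          L
  I            0.221    0.04426    0.07899
  C         0.001053 3.5101e-04 -3.5101e-04
  E           0.2221    0.04461    0.07864
  solve Keq expr → x = -3.5101e-04; check Q = 161
Then add 0.01549 M of M.
Step 2:
                   B          M          L
  I           0.2221     0.0601    0.07864
  C         -0.01253  -0.004177   0.004177
  E           0.2095    0.05592    0.08282
  solve Keq expr → x = 0.004177; check Q = 161

Q₀ = 165.3; Q > K (proceeds reverse)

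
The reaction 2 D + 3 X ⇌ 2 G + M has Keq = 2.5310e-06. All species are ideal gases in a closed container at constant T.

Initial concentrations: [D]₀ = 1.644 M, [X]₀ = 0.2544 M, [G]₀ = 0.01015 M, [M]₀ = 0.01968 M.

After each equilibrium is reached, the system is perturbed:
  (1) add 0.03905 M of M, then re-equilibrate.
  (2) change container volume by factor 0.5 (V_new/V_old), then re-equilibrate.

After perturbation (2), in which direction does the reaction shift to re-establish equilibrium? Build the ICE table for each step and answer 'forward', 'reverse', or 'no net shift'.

Direction: forward

Q₀ = 4.5562e-05 vs Keq = 2.5310e-06 ⇒ Q>K, reverse
Step 1:
                    D           X           G           M
  I             1.644      0.2544     0.01015     0.01968
  C          0.007313     0.01097   -0.007313   -0.003656
  E             1.651      0.2654    0.002837     0.01602
  solve Keq expr → x = -0.003656; check Q = 2.5310e-06
Then add 0.03905 M of M.
Step 2:
                    D           X           G           M
  I             1.651      0.2654    0.002837     0.05507
  C           0.00128     0.00192    -0.00128 -6.3993e-04
  E             1.653      0.2673    0.001557     0.05443
  solve Keq expr → x = -6.3993e-04; check Q = 2.5310e-06
Then change container volume by factor 0.5 (V_new/V_old).
Step 3:
                    D           X           G           M
  I             3.305      0.5346    0.003114      0.1089
  C         -0.002989   -0.004483    0.002989    0.001494
  E             3.302      0.5301    0.006103      0.1104
  solve Keq expr → x = 0.001494; check Q = 2.5310e-06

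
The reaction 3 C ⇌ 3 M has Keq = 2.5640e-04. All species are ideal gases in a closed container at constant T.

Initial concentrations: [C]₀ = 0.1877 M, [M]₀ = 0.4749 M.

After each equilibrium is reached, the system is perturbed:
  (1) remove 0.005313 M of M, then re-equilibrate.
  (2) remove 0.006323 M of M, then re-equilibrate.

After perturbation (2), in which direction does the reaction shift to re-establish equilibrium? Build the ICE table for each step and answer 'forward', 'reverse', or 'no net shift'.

Q₀ = 16.2 vs Keq = 2.5640e-04 ⇒ Q>K, reverse
Step 1:
                  C         M
  init       0.1877    0.4749
  Δ          0.4353   -0.4353
  eq          0.623   0.03958
  solve Keq expr → x = -0.1451; check Q = 2.5640e-04
Then remove 0.005313 M of M.
Step 2:
                  C         M
  init        0.623   0.03427
  Δ       -0.004996  0.004996
  eq          0.618   0.03926
  solve Keq expr → x = 0.001665; check Q = 2.5640e-04
Then remove 0.006323 M of M.
Step 3:
                  C         M
  init        0.618   0.03294
  Δ       -0.005945  0.005945
  eq         0.6121   0.03888
  solve Keq expr → x = 0.001982; check Q = 2.5640e-04

Direction: forward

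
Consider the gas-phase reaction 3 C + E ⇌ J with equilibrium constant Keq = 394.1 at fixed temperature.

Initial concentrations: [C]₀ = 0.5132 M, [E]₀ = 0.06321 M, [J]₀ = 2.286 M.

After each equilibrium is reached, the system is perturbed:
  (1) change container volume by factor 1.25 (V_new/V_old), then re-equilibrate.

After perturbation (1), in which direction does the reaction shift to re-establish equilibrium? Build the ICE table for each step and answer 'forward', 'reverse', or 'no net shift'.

Q₀ = 267.6 vs Keq = 394.1 ⇒ Q<K, forward
Step 1:
                  C         E         J
  Initial    0.5132   0.06321     2.286
  Change   -0.03236  -0.01079   0.01079
  Equil      0.4808   0.05242     2.297
  solve Keq expr → x = 0.01079; check Q = 394.1
Then change container volume by factor 1.25 (V_new/V_old).
Step 2:
                  C         E         J
  Initial    0.3847   0.04194     1.837
  Change    0.04682   0.01561  -0.01561
  Equil      0.4315   0.05754     1.822
  solve Keq expr → x = -0.01561; check Q = 394.1

Direction: reverse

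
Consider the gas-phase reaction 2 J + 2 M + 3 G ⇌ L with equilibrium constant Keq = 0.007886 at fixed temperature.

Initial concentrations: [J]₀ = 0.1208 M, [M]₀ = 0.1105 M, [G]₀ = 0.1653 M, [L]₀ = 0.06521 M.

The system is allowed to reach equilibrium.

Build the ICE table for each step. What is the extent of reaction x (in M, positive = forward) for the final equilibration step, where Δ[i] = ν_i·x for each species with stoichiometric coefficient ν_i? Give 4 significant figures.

x = -0.06521 M

Q₀ = 8.1028e+04 vs Keq = 0.007886 ⇒ Q>K, reverse
Step 1:
                  J         M         G         L
  init       0.1208    0.1105    0.1653   0.06521
  Δ          0.1304    0.1304    0.1956  -0.06521
  eq         0.2512    0.2409    0.3609 1.3581e-06
  solve Keq expr → x = -0.06521; check Q = 0.007886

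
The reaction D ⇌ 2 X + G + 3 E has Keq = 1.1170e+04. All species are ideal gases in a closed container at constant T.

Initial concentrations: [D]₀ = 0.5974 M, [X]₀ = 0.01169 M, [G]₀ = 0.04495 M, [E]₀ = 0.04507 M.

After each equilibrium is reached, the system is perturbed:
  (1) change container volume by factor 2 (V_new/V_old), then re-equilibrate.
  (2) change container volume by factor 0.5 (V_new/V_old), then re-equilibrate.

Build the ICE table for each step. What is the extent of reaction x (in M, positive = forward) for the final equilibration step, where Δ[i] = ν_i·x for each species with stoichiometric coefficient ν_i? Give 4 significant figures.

Q₀ = 9.4136e-10 vs Keq = 1.1170e+04 ⇒ Q<K, forward
Step 1:
                  D         X         G         E
  init       0.5974   0.01169   0.04495   0.04507
  Δ         -0.5969     1.194    0.5969     1.791
  eq      5.1653e-04     1.205    0.6418     1.836
  solve Keq expr → x = 0.5969; check Q = 1.1170e+04
Then change container volume by factor 2 (V_new/V_old).
Step 2:
                  D         X         G         E
  init    2.5826e-04    0.6027    0.3209    0.9179
  Δ       -2.5015e-04 5.0031e-04 2.5015e-04 7.5046e-04
  eq      8.1103e-06    0.6032    0.3212    0.9186
  solve Keq expr → x = 2.5015e-04; check Q = 1.1170e+04
Then change container volume by factor 0.5 (V_new/V_old).
Step 3:
                  D         X         G         E
  init    1.6221e-05     1.206    0.6423     1.837
  Δ       5.0031e-04 -0.001001 -5.0031e-04 -0.001501
  eq      5.1653e-04     1.205    0.6418     1.836
  solve Keq expr → x = -5.0031e-04; check Q = 1.1170e+04

x = -5.0031e-04 M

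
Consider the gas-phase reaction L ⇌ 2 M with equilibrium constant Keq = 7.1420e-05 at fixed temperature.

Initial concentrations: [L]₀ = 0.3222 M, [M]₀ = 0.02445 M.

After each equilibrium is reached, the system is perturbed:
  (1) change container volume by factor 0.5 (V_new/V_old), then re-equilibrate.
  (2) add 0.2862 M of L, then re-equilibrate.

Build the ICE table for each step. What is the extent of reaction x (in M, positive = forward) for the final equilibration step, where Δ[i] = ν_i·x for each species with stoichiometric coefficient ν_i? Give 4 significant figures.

x = 6.7369e-04 M

Q₀ = 0.001855 vs Keq = 7.1420e-05 ⇒ Q>K, reverse
Step 1:
                  L         M
  Initial    0.3222   0.02445
  Change    0.00979  -0.01958
  Equil       0.332  0.004869
  solve Keq expr → x = -0.00979; check Q = 7.1420e-05
Then change container volume by factor 0.5 (V_new/V_old).
Step 2:
                  L         M
  Initial     0.664  0.009739
  Change   0.001423 -0.002845
  Equil      0.6654  0.006894
  solve Keq expr → x = -0.001423; check Q = 7.1420e-05
Then add 0.2862 M of L.
Step 3:
                  L         M
  Initial    0.9516  0.006894
  Change  -6.7369e-04  0.001347
  Equil      0.9509  0.008241
  solve Keq expr → x = 6.7369e-04; check Q = 7.1420e-05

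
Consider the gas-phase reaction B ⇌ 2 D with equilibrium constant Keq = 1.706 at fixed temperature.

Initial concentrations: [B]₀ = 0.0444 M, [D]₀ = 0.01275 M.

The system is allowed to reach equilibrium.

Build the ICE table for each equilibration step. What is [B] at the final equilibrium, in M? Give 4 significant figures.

Q₀ = 0.003661 vs Keq = 1.706 ⇒ Q<K, forward
Step 1:
                   B          D
  Initial     0.0444    0.01275
  Change    -0.03947    0.07894
  Equil     0.004928    0.09169
  solve Keq expr → x = 0.03947; check Q = 1.706

[B]_eq = 0.004928 M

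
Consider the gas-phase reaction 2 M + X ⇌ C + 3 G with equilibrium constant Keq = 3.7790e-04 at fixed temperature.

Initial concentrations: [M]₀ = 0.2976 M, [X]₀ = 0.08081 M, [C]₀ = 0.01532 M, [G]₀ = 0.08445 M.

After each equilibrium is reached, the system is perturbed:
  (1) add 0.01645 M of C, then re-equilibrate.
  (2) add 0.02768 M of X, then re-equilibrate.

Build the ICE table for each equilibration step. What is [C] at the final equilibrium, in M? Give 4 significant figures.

[C]_eq = 0.02288 M

Q₀ = 0.001289 vs Keq = 3.7790e-04 ⇒ Q>K, reverse
Step 1:
                  M         X         C         G
  init       0.2976   0.08081   0.01532   0.08445
  Δ         0.01094  0.005468 -0.005468  -0.01641
  eq         0.3085   0.08628  0.009852   0.06804
  solve Keq expr → x = -0.005468; check Q = 3.7790e-04
Then add 0.01645 M of C.
Step 2:
                  M         X         C         G
  init       0.3085   0.08628    0.0263   0.06804
  Δ        0.009192  0.004596 -0.004596  -0.01379
  eq         0.3177   0.09087   0.02171   0.05426
  solve Keq expr → x = -0.004596; check Q = 3.7790e-04
Then add 0.02768 M of X.
Step 3:
                  M         X         C         G
  init       0.3177    0.1186   0.02171   0.05426
  Δ       -0.002346 -0.001173  0.001173  0.003519
  eq         0.3154    0.1174   0.02288   0.05778
  solve Keq expr → x = 0.001173; check Q = 3.7790e-04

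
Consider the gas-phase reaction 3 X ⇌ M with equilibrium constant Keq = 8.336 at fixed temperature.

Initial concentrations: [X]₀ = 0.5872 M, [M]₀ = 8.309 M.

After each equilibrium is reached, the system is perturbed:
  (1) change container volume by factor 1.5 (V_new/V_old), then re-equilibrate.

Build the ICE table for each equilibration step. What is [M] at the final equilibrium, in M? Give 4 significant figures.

Q₀ = 41.04 vs Keq = 8.336 ⇒ Q>K, reverse
Step 1:
                    X           M
  Initial      0.5872       8.309
  Change       0.4063     -0.1354
  Equil        0.9935       8.174
  solve Keq expr → x = -0.1354; check Q = 8.336
Then change container volume by factor 1.5 (V_new/V_old).
Step 2:
                    X           M
  Initial      0.6623       5.449
  Change        0.202    -0.06732
  Equil        0.8643       5.382
  solve Keq expr → x = -0.06732; check Q = 8.336

[M]_eq = 5.382 M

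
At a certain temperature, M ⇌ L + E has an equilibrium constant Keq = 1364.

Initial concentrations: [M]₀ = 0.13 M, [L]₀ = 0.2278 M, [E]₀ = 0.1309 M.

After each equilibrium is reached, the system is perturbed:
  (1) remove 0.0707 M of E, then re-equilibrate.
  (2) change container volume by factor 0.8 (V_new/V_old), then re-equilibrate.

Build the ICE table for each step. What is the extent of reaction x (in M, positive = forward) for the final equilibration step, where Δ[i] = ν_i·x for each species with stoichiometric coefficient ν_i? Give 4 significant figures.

Q₀ = 0.2294 vs Keq = 1364 ⇒ Q<K, forward
Step 1:
                  M         L         E
  init         0.13    0.2278    0.1309
  Δ         -0.1299    0.1299    0.1299
  eq      6.8407e-05    0.3577    0.2608
  solve Keq expr → x = 0.1299; check Q = 1364
Then remove 0.0707 M of E.
Step 2:
                  M         L         E
  init    6.8407e-05    0.3577    0.1901
  Δ       -1.8535e-05 1.8535e-05 1.8535e-05
  eq      4.9873e-05    0.3578    0.1902
  solve Keq expr → x = 1.8535e-05; check Q = 1364
Then change container volume by factor 0.8 (V_new/V_old).
Step 3:
                  M         L         E
  init    6.2341e-05    0.4472    0.2377
  Δ       1.5577e-05 -1.5577e-05 -1.5577e-05
  eq      7.7918e-05    0.4472    0.2377
  solve Keq expr → x = -1.5577e-05; check Q = 1364

x = -1.5577e-05 M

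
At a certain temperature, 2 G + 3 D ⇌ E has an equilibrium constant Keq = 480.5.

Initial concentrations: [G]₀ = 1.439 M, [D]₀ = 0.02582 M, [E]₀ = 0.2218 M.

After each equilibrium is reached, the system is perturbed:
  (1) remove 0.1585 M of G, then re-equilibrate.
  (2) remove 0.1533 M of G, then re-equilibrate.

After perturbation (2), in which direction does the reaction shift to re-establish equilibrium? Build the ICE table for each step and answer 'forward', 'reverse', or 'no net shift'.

Direction: reverse

Q₀ = 6223 vs Keq = 480.5 ⇒ Q>K, reverse
Step 1:
                  G         D         E
  init        1.439   0.02582    0.2218
  Δ         0.02212   0.03319  -0.01106
  eq          1.461   0.05901    0.2107
  solve Keq expr → x = -0.01106; check Q = 480.5
Then remove 0.1585 M of G.
Step 2:
                  G         D         E
  init        1.303   0.05901    0.2107
  Δ        0.002965  0.004448 -0.001483
  eq          1.306   0.06345    0.2093
  solve Keq expr → x = -0.001483; check Q = 480.5
Then remove 0.1533 M of G.
Step 3:
                  G         D         E
  init        1.152   0.06345    0.2093
  Δ        0.003455  0.005183 -0.001728
  eq          1.156   0.06864    0.2075
  solve Keq expr → x = -0.001728; check Q = 480.5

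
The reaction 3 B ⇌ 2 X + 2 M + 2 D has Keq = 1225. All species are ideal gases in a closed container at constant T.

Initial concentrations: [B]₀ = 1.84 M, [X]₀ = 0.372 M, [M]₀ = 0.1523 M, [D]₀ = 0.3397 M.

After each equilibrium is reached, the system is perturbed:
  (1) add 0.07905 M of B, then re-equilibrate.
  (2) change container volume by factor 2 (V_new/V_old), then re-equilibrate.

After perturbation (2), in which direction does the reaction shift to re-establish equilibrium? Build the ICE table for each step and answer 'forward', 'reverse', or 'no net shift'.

Direction: forward

Q₀ = 5.9460e-05 vs Keq = 1225 ⇒ Q<K, forward
Step 1:
                   B          X          M          D
  init          1.84      0.372     0.1523     0.3397
  Δ           -1.659      1.106      1.106      1.106
  eq          0.1808      1.478      1.258      1.446
  solve Keq expr → x = 0.5531; check Q = 1225
Then add 0.07905 M of B.
Step 2:
                   B          X          M          D
  init        0.2598      1.478      1.258      1.446
  Δ         -0.06719    0.04479    0.04479    0.04479
  eq          0.1926      1.523      1.303      1.491
  solve Keq expr → x = 0.0224; check Q = 1225
Then change container volume by factor 2 (V_new/V_old).
Step 3:
                   B          X          M          D
  init       0.09631     0.7615     0.6516     0.7453
  Δ         -0.04412    0.02941    0.02941    0.02941
  eq         0.05219     0.7909      0.681     0.7747
  solve Keq expr → x = 0.01471; check Q = 1225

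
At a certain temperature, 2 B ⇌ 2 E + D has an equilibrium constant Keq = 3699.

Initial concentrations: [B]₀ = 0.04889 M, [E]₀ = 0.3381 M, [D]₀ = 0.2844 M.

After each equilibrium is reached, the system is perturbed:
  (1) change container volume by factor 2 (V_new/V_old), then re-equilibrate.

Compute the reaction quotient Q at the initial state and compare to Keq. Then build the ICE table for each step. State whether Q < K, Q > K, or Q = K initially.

Q₀ = 13.6; Q < K (proceeds forward)

Q₀ = 13.6 vs Keq = 3699 ⇒ Q<K, forward
Step 1:
                   B          E          D
  Initial    0.04889     0.3381     0.2844
  Change     -0.0454     0.0454     0.0227
  Equil     0.003494     0.3835     0.3071
  solve Keq expr → x = 0.0227; check Q = 3699
Then change container volume by factor 2 (V_new/V_old).
Step 2:
                   B          E          D
  Initial   0.001747     0.1917     0.1535
  Change  -5.0743e-04 5.0743e-04 2.5372e-04
  Equil      0.00124     0.1923     0.1538
  solve Keq expr → x = 2.5372e-04; check Q = 3699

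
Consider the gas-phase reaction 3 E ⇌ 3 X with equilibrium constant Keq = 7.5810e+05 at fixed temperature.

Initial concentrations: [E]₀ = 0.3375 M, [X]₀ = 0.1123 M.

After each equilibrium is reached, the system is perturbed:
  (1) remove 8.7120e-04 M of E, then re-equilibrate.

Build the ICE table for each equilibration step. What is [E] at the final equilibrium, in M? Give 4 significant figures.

Q₀ = 0.03684 vs Keq = 7.5810e+05 ⇒ Q<K, forward
Step 1:
                  E         X
  init       0.3375    0.1123
  Δ         -0.3326    0.3326
  eq       0.004879    0.4449
  solve Keq expr → x = 0.1109; check Q = 7.5810e+05
Then remove 8.7120e-04 M of E.
Step 2:
                  E         X
  init     0.004008    0.4449
  Δ       8.6175e-04 -8.6175e-04
  eq        0.00487    0.4441
  solve Keq expr → x = -2.8725e-04; check Q = 7.5810e+05

[E]_eq = 0.00487 M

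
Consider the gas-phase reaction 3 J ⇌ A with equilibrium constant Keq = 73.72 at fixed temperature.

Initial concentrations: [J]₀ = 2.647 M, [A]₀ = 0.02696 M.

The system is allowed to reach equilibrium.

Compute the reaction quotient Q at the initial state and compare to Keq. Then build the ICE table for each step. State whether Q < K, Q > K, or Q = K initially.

Q₀ = 0.001454 vs Keq = 73.72 ⇒ Q<K, forward
Step 1:
                  J         A
  I           2.647   0.02696
  C          -2.422    0.8075
  E          0.2245    0.8345
  solve Keq expr → x = 0.8075; check Q = 73.72

Q₀ = 0.001454; Q < K (proceeds forward)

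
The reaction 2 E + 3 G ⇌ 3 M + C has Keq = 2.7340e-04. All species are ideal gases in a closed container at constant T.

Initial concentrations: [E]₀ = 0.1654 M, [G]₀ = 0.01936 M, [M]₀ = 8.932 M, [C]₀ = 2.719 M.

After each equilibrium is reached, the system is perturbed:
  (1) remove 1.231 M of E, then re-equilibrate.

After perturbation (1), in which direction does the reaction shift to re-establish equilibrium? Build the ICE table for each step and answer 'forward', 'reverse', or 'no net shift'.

Q₀ = 9.7604e+09 vs Keq = 2.7340e-04 ⇒ Q>K, reverse
Step 1:
                   E          G          M          C
  Initial     0.1654    0.01936      8.932      2.719
  Change       4.715      7.073     -7.073     -2.358
  Equil        4.881      7.092      1.859     0.3614
  solve Keq expr → x = -2.358; check Q = 2.7340e-04
Then remove 1.231 M of E.
Step 2:
                   E          G          M          C
  Initial       3.65      7.092      1.859     0.3614
  Change      0.1117     0.1675    -0.1675   -0.05583
  Equil        3.761       7.26      1.692     0.3056
  solve Keq expr → x = -0.05583; check Q = 2.7340e-04

Direction: reverse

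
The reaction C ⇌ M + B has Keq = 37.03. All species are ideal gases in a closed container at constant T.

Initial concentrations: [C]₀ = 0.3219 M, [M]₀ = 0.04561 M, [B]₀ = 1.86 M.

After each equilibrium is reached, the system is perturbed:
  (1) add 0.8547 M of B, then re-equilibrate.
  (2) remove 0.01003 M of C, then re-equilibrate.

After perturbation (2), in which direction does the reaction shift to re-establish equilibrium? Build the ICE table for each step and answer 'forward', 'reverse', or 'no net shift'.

Direction: reverse

Q₀ = 0.2635 vs Keq = 37.03 ⇒ Q<K, forward
Step 1:
                   C          M          B
  init        0.3219    0.04561       1.86
  Δ          -0.3016     0.3016     0.3016
  eq         0.02027     0.3472      2.162
  solve Keq expr → x = 0.3016; check Q = 37.03
Then add 0.8547 M of B.
Step 2:
                   C          M          B
  init       0.02027     0.3472      3.016
  Δ         0.007349  -0.007349  -0.007349
  eq         0.02762     0.3399      3.009
  solve Keq expr → x = -0.007349; check Q = 37.03
Then remove 0.01003 M of C.
Step 3:
                   C          M          B
  init       0.01759     0.3399      3.009
  Δ           0.0092    -0.0092    -0.0092
  eq         0.02679     0.3307          3
  solve Keq expr → x = -0.0092; check Q = 37.03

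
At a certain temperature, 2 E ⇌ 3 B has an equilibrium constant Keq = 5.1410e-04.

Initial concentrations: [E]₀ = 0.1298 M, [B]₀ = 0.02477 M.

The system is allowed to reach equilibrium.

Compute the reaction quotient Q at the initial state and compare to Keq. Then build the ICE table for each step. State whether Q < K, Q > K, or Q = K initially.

Q₀ = 9.0205e-04 vs Keq = 5.1410e-04 ⇒ Q>K, reverse
Step 1:
                  E         B
  Initial    0.1298   0.02477
  Change   0.002637 -0.003956
  Equil      0.1324   0.02081
  solve Keq expr → x = -0.001319; check Q = 5.1410e-04

Q₀ = 9.0205e-04; Q > K (proceeds reverse)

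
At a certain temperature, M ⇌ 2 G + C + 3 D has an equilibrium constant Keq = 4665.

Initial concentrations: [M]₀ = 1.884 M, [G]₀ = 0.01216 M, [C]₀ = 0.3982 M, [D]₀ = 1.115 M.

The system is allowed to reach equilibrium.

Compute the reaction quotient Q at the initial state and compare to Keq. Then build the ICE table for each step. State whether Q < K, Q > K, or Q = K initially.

Q₀ = 4.3322e-05; Q < K (proceeds forward)

Q₀ = 4.3322e-05 vs Keq = 4665 ⇒ Q<K, forward
Step 1:
                  M         G         C         D
  Initial     1.884   0.01216    0.3982     1.115
  Change      -1.41     2.819      1.41     4.229
  Equil      0.4743     2.832     1.808     5.344
  solve Keq expr → x = 1.41; check Q = 4665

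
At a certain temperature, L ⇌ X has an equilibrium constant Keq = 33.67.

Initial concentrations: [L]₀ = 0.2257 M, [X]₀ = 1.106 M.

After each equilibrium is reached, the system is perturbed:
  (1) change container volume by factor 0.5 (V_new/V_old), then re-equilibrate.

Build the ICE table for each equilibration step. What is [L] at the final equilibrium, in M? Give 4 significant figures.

[L]_eq = 0.07682 M

Q₀ = 4.9 vs Keq = 33.67 ⇒ Q<K, forward
Step 1:
                    L           X
  init         0.2257       1.106
  Δ           -0.1873      0.1873
  eq          0.03841       1.293
  solve Keq expr → x = 0.1873; check Q = 33.67
Then change container volume by factor 0.5 (V_new/V_old).
Step 2:
                    L           X
  init        0.07682       2.587
  Δ                 0           0
  eq          0.07682       2.587
  solve Keq expr → x = 0; check Q = 33.67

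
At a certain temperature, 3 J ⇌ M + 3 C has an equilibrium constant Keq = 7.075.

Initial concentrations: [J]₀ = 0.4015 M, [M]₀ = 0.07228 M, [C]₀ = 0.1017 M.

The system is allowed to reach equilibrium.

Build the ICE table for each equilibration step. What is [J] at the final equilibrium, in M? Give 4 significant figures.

Q₀ = 0.001175 vs Keq = 7.075 ⇒ Q<K, forward
Step 1:
                   J          M          C
  I           0.4015    0.07228     0.1017
  C           -0.289    0.09635      0.289
  E           0.1125     0.1686     0.3907
  solve Keq expr → x = 0.09635; check Q = 7.075

[J]_eq = 0.1125 M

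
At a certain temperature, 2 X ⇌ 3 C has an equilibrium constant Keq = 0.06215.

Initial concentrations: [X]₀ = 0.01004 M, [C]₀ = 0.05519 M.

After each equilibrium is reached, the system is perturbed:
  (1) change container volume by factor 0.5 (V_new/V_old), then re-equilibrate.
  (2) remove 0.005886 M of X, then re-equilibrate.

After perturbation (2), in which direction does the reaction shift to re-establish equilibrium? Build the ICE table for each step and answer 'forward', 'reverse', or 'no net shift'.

Direction: reverse

Q₀ = 1.668 vs Keq = 0.06215 ⇒ Q>K, reverse
Step 1:
                  X         C
  init      0.01004   0.05519
  Δ          0.0145  -0.02174
  eq        0.02454   0.03345
  solve Keq expr → x = -0.007248; check Q = 0.06215
Then change container volume by factor 0.5 (V_new/V_old).
Step 2:
                  X         C
  init      0.04907   0.06689
  Δ        0.006253  -0.00938
  eq        0.05533   0.05751
  solve Keq expr → x = -0.003127; check Q = 0.06215
Then remove 0.005886 M of X.
Step 3:
                  X         C
  init      0.04944   0.05751
  Δ        0.001876 -0.002814
  eq        0.05131    0.0547
  solve Keq expr → x = -9.3794e-04; check Q = 0.06215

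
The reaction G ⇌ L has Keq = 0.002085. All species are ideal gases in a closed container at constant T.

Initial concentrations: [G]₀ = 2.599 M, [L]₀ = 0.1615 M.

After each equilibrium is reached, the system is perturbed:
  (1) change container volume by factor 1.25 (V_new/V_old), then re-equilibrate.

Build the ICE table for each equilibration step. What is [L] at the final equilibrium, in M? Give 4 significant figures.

[L]_eq = 0.004595 M

Q₀ = 0.06214 vs Keq = 0.002085 ⇒ Q>K, reverse
Step 1:
                    G           L
  I             2.599      0.1615
  C            0.1558     -0.1558
  E             2.755    0.005744
  solve Keq expr → x = -0.1558; check Q = 0.002085
Then change container volume by factor 1.25 (V_new/V_old).
Step 2:
                    G           L
  I             2.204    0.004595
  C                 0           0
  E             2.204    0.004595
  solve Keq expr → x = 0; check Q = 0.002085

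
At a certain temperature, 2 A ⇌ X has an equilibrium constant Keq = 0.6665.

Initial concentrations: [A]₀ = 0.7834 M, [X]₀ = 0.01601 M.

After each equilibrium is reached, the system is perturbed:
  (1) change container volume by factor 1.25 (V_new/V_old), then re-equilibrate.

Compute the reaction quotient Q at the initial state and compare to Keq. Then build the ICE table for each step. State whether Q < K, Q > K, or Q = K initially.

Q₀ = 0.02609; Q < K (proceeds forward)

Q₀ = 0.02609 vs Keq = 0.6665 ⇒ Q<K, forward
Step 1:
                   A          X
  init        0.7834    0.01601
  Δ          -0.2911     0.1455
  eq          0.4923     0.1615
  solve Keq expr → x = 0.1455; check Q = 0.6665
Then change container volume by factor 1.25 (V_new/V_old).
Step 2:
                   A          X
  init        0.3939     0.1292
  Δ          0.02482   -0.01241
  eq          0.4187     0.1168
  solve Keq expr → x = -0.01241; check Q = 0.6665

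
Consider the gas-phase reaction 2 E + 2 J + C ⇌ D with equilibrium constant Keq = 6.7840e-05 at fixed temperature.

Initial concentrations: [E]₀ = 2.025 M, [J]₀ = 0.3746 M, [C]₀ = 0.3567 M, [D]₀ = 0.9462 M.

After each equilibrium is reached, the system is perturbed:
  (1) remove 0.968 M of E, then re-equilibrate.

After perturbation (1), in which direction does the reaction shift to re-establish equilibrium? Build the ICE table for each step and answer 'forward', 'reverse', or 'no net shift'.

Q₀ = 4.61 vs Keq = 6.7840e-05 ⇒ Q>K, reverse
Step 1:
                    E           J           C           D
  I             2.025      0.3746      0.3567      0.9462
  C             1.879       1.879      0.9394     -0.9394
  E             3.904       2.253       1.296    0.006804
  solve Keq expr → x = -0.9394; check Q = 6.7840e-05
Then remove 0.968 M of E.
Step 2:
                    E           J           C           D
  I             2.936       2.253       1.296    0.006804
  C          0.005824    0.005824    0.002912   -0.002912
  E             2.942       2.259       1.299    0.003892
  solve Keq expr → x = -0.002912; check Q = 6.7840e-05

Direction: reverse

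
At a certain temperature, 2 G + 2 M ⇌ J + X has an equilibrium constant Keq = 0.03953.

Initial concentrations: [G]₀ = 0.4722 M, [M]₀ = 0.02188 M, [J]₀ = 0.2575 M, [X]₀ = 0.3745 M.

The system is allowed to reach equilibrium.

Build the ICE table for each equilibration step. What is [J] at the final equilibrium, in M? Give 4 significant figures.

[J]_eq = 0.04178 M

Q₀ = 903.4 vs Keq = 0.03953 ⇒ Q>K, reverse
Step 1:
                    G           M           J           X
  Initial      0.4722     0.02188      0.2575      0.3745
  Change       0.4314      0.4314     -0.2157     -0.2157
  Equil        0.9036      0.4533     0.04178      0.1588
  solve Keq expr → x = -0.2157; check Q = 0.03953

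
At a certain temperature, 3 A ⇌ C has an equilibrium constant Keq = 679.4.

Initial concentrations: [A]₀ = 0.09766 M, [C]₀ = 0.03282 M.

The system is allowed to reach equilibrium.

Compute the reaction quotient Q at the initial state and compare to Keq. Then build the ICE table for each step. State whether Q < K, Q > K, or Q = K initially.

Q₀ = 35.24 vs Keq = 679.4 ⇒ Q<K, forward
Step 1:
                   A          C
  init       0.09766    0.03282
  Δ          -0.0554    0.01847
  eq         0.04226    0.05129
  solve Keq expr → x = 0.01847; check Q = 679.4

Q₀ = 35.24; Q < K (proceeds forward)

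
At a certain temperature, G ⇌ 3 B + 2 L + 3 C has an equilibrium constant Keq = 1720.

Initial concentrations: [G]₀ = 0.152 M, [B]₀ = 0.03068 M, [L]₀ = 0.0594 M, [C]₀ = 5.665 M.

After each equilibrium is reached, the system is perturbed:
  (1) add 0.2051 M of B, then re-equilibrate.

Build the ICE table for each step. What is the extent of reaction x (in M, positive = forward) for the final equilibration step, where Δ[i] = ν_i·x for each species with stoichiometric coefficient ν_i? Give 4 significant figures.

Q₀ = 1.2187e-04 vs Keq = 1720 ⇒ Q<K, forward
Step 1:
                    G           B           L           C
  Initial       0.152     0.03068      0.0594       5.665
  Change      -0.1501      0.4503      0.3002      0.4503
  Equil      0.001912      0.4809      0.3596       6.115
  solve Keq expr → x = 0.1501; check Q = 1720
Then add 0.2051 M of B.
Step 2:
                    G           B           L           C
  Initial    0.001912       0.686      0.3596       6.115
  Change     0.003197   -0.009591   -0.006394   -0.009591
  Equil      0.005109      0.6765      0.3532       6.106
  solve Keq expr → x = -0.003197; check Q = 1720

x = -0.003197 M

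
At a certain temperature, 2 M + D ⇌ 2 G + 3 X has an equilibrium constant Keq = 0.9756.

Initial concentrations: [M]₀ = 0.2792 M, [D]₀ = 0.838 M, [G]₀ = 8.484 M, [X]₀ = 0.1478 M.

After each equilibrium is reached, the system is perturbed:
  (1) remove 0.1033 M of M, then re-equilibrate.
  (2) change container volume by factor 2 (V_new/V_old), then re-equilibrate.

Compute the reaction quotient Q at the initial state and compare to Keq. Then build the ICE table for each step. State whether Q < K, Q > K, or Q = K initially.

Q₀ = 3.558; Q > K (proceeds reverse)

Q₀ = 3.558 vs Keq = 0.9756 ⇒ Q>K, reverse
Step 1:
                    M           D           G           X
  init         0.2792       0.838       8.484      0.1478
  Δ           0.02952     0.01476    -0.02952    -0.04428
  eq           0.3087      0.8528       8.454      0.1035
  solve Keq expr → x = -0.01476; check Q = 0.9756
Then remove 0.1033 M of M.
Step 2:
                    M           D           G           X
  init         0.2054      0.8528       8.454      0.1035
  Δ           0.01386    0.006932    -0.01386     -0.0208
  eq           0.2193      0.8597       8.441     0.08272
  solve Keq expr → x = -0.006932; check Q = 0.9756
Then change container volume by factor 2 (V_new/V_old).
Step 3:
                    M           D           G           X
  init         0.1096      0.4298        4.22     0.04136
  Δ          -0.01252   -0.006261     0.01252     0.01878
  eq          0.09712      0.4236       4.233     0.06014
  solve Keq expr → x = 0.006261; check Q = 0.9756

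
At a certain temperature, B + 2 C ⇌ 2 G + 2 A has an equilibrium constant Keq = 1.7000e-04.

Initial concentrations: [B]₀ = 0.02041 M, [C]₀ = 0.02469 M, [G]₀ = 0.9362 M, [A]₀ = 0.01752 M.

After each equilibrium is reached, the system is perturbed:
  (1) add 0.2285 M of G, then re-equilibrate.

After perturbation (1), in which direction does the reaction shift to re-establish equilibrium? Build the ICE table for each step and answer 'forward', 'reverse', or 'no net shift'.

Direction: reverse

Q₀ = 21.62 vs Keq = 1.7000e-04 ⇒ Q>K, reverse
Step 1:
                    B           C           G           A
  init        0.02041     0.02469      0.9362     0.01752
  Δ          0.008709     0.01742    -0.01742    -0.01742
  eq          0.02912     0.04211      0.9188  1.0197e-04
  solve Keq expr → x = -0.008709; check Q = 1.7000e-04
Then add 0.2285 M of G.
Step 2:
                    B           C           G           A
  init        0.02912     0.04211       1.147  1.0197e-04
  Δ        1.0127e-05  2.0254e-05 -2.0254e-05 -2.0254e-05
  eq          0.02913     0.04213       1.147  8.1715e-05
  solve Keq expr → x = -1.0127e-05; check Q = 1.7000e-04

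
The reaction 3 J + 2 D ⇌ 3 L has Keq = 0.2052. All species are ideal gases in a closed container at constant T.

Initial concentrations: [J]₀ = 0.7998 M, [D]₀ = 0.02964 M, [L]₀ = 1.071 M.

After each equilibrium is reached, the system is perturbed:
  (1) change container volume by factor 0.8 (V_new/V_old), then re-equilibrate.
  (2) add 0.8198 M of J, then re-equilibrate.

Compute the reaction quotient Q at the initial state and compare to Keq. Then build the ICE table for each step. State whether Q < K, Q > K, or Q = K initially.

Q₀ = 2733 vs Keq = 0.2052 ⇒ Q>K, reverse
Step 1:
                   J          D          L
  Initial     0.7998    0.02964      1.071
  Change      0.6005     0.4003    -0.6005
  Equil          1.4       0.43     0.4705
  solve Keq expr → x = -0.2002; check Q = 0.2052
Then change container volume by factor 0.8 (V_new/V_old).
Step 2:
                   J          D          L
  Initial       1.75     0.5375     0.5881
  Change    -0.04852   -0.03235    0.04852
  Equil        1.702     0.5051     0.6367
  solve Keq expr → x = 0.01617; check Q = 0.2052
Then add 0.8198 M of J.
Step 3:
                   J          D          L
  Initial      2.522     0.5051     0.6367
  Change     -0.1404    -0.0936     0.1404
  Equil        2.381     0.4115     0.7771
  solve Keq expr → x = 0.0468; check Q = 0.2052

Q₀ = 2733; Q > K (proceeds reverse)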